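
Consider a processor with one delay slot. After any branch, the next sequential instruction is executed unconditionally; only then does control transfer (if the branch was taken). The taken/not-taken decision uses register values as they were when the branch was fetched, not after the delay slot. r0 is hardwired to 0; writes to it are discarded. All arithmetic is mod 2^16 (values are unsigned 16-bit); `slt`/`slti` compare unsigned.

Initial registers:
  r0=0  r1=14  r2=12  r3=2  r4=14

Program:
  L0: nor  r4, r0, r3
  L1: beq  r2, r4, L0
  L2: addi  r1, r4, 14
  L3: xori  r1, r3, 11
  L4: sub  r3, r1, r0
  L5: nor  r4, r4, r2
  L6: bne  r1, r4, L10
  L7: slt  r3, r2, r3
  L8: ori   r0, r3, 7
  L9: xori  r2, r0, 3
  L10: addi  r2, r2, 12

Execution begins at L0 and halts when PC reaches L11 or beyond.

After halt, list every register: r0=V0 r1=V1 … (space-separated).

[0] nor  r4, r0, r3  →  {r0:0, r1:14, r2:12, r3:2, r4:65533}
[1] beq  r2, r4, L0  →  {r0:0, r1:14, r2:12, r3:2, r4:65533}  ⟨branch fallthrough⟩
[2] addi  r1, r4, 14  →  {r0:0, r1:11, r2:12, r3:2, r4:65533}
[3] xori  r1, r3, 11  →  {r0:0, r1:9, r2:12, r3:2, r4:65533}
[4] sub  r3, r1, r0  →  {r0:0, r1:9, r2:12, r3:9, r4:65533}
[5] nor  r4, r4, r2  →  {r0:0, r1:9, r2:12, r3:9, r4:2}
[6] bne  r1, r4, L10  →  {r0:0, r1:9, r2:12, r3:9, r4:2}  ⟨branch taken⟩
[7] slt  r3, r2, r3  →  {r0:0, r1:9, r2:12, r3:0, r4:2}
[10] addi  r2, r2, 12  →  {r0:0, r1:9, r2:24, r3:0, r4:2}

r0=0 r1=9 r2=24 r3=0 r4=2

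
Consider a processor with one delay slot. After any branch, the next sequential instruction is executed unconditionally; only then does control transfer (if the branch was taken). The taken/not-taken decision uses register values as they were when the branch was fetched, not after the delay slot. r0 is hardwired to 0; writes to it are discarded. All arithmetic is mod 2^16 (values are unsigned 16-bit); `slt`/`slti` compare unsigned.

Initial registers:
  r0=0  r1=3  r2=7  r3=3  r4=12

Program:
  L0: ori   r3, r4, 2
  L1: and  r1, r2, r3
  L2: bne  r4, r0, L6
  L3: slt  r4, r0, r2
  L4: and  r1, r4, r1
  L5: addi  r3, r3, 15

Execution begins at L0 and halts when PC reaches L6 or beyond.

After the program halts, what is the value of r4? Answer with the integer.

#0 ori   r3, r4, 2 ; 0/3/7/14/12
#1 and  r1, r2, r3 ; 0/6/7/14/12
#2 bne  r4, r0, L6 ; 0/6/7/14/12 ; →target
#3 slt  r4, r0, r2 ; 0/6/7/14/1

1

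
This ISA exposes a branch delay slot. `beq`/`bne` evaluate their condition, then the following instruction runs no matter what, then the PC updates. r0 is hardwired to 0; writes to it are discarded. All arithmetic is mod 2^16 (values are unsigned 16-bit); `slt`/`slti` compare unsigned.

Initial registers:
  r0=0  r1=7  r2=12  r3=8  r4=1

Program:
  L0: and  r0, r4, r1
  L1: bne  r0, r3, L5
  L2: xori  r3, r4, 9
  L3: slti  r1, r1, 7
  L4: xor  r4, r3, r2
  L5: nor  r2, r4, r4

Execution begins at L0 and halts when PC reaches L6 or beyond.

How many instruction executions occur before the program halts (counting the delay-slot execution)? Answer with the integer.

4

PC=0  and  r0, r4, r1        | r0=0 r1=7 r2=12 r3=8 r4=1
PC=1  bne  r0, r3, L5        | r0=0 r1=7 r2=12 r3=8 r4=1  [TAKEN]
PC=2  xori  r3, r4, 9        | r0=0 r1=7 r2=12 r3=8 r4=1
PC=5  nor  r2, r4, r4        | r0=0 r1=7 r2=65534 r3=8 r4=1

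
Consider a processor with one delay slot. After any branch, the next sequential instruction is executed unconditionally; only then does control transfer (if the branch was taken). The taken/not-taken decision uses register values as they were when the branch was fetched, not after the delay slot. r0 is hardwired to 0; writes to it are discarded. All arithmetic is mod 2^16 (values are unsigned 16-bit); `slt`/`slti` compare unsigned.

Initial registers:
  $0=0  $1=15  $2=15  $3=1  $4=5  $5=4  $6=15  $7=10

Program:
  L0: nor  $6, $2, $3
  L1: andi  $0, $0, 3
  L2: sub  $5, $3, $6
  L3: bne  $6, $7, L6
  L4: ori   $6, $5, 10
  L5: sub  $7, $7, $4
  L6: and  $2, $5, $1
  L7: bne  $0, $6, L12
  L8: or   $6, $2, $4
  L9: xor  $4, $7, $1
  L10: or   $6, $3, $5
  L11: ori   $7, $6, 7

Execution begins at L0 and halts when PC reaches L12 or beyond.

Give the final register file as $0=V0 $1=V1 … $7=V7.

$0=0 $1=15 $2=1 $3=1 $4=5 $5=17 $6=5 $7=10

#0 nor  $6, $2, $3 ; 0/15/15/1/5/4/65520/10
#1 andi  $0, $0, 3 ; 0/15/15/1/5/4/65520/10
#2 sub  $5, $3, $6 ; 0/15/15/1/5/17/65520/10
#3 bne  $6, $7, L6 ; 0/15/15/1/5/17/65520/10 ; →target
#4 ori   $6, $5, 10 ; 0/15/15/1/5/17/27/10
#6 and  $2, $5, $1 ; 0/15/1/1/5/17/27/10
#7 bne  $0, $6, L12 ; 0/15/1/1/5/17/27/10 ; →target
#8 or   $6, $2, $4 ; 0/15/1/1/5/17/5/10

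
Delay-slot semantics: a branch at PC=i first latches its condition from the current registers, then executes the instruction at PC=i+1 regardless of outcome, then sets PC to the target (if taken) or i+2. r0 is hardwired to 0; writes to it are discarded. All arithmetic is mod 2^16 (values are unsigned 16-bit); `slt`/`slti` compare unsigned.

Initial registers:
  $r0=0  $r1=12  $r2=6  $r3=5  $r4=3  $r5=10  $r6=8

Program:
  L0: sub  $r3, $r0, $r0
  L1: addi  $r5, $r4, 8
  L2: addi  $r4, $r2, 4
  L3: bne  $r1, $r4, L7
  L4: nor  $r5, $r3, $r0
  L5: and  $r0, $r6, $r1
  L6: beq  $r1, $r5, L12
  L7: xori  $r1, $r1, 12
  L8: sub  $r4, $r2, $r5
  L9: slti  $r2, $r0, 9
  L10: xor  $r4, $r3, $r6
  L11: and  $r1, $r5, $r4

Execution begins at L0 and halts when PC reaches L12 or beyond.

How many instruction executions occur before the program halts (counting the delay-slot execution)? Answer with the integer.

10

[0] sub  $r3, $r0, $r0  →  {$r0:0, $r1:12, $r2:6, $r3:0, $r4:3, $r5:10, $r6:8}
[1] addi  $r5, $r4, 8  →  {$r0:0, $r1:12, $r2:6, $r3:0, $r4:3, $r5:11, $r6:8}
[2] addi  $r4, $r2, 4  →  {$r0:0, $r1:12, $r2:6, $r3:0, $r4:10, $r5:11, $r6:8}
[3] bne  $r1, $r4, L7  →  {$r0:0, $r1:12, $r2:6, $r3:0, $r4:10, $r5:11, $r6:8}  ⟨branch taken⟩
[4] nor  $r5, $r3, $r0  →  {$r0:0, $r1:12, $r2:6, $r3:0, $r4:10, $r5:65535, $r6:8}
[7] xori  $r1, $r1, 12  →  {$r0:0, $r1:0, $r2:6, $r3:0, $r4:10, $r5:65535, $r6:8}
[8] sub  $r4, $r2, $r5  →  {$r0:0, $r1:0, $r2:6, $r3:0, $r4:7, $r5:65535, $r6:8}
[9] slti  $r2, $r0, 9  →  {$r0:0, $r1:0, $r2:1, $r3:0, $r4:7, $r5:65535, $r6:8}
[10] xor  $r4, $r3, $r6  →  {$r0:0, $r1:0, $r2:1, $r3:0, $r4:8, $r5:65535, $r6:8}
[11] and  $r1, $r5, $r4  →  {$r0:0, $r1:8, $r2:1, $r3:0, $r4:8, $r5:65535, $r6:8}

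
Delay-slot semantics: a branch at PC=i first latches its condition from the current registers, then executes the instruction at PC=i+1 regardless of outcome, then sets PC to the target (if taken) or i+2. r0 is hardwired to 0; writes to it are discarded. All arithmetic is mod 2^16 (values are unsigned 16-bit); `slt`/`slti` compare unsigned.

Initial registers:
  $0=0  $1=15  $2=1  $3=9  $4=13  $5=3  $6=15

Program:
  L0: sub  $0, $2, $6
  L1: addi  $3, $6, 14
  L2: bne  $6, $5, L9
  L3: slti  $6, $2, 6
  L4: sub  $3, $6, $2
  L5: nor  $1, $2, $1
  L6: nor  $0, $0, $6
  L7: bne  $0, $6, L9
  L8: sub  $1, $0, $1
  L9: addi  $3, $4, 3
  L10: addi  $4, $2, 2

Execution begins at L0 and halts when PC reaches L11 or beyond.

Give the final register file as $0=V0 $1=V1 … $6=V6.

  step pc=0: sub  $0, $2, $6  regs=(0,15,1,9,13,3,15)
  step pc=1: addi  $3, $6, 14  regs=(0,15,1,29,13,3,15)
  step pc=2: bne  $6, $5, L9  cond=T  regs=(0,15,1,29,13,3,15)
  step pc=3: slti  $6, $2, 6  regs=(0,15,1,29,13,3,1)
  step pc=9: addi  $3, $4, 3  regs=(0,15,1,16,13,3,1)
  step pc=10: addi  $4, $2, 2  regs=(0,15,1,16,3,3,1)

$0=0 $1=15 $2=1 $3=16 $4=3 $5=3 $6=1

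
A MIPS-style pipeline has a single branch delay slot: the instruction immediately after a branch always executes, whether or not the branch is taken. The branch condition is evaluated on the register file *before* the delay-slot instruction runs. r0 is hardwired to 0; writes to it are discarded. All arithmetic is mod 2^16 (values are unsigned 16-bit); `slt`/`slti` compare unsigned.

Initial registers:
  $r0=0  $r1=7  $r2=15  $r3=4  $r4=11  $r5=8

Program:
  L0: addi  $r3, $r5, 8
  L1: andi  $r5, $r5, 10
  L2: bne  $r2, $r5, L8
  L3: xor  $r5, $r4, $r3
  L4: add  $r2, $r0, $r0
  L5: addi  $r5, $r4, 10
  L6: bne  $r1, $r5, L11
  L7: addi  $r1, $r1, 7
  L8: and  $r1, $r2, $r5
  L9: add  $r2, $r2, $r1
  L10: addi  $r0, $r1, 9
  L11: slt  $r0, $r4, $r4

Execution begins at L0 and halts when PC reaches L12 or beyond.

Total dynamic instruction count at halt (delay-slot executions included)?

#0 addi  $r3, $r5, 8 ; 0/7/15/16/11/8
#1 andi  $r5, $r5, 10 ; 0/7/15/16/11/8
#2 bne  $r2, $r5, L8 ; 0/7/15/16/11/8 ; →target
#3 xor  $r5, $r4, $r3 ; 0/7/15/16/11/27
#8 and  $r1, $r2, $r5 ; 0/11/15/16/11/27
#9 add  $r2, $r2, $r1 ; 0/11/26/16/11/27
#10 addi  $r0, $r1, 9 ; 0/11/26/16/11/27
#11 slt  $r0, $r4, $r4 ; 0/11/26/16/11/27

8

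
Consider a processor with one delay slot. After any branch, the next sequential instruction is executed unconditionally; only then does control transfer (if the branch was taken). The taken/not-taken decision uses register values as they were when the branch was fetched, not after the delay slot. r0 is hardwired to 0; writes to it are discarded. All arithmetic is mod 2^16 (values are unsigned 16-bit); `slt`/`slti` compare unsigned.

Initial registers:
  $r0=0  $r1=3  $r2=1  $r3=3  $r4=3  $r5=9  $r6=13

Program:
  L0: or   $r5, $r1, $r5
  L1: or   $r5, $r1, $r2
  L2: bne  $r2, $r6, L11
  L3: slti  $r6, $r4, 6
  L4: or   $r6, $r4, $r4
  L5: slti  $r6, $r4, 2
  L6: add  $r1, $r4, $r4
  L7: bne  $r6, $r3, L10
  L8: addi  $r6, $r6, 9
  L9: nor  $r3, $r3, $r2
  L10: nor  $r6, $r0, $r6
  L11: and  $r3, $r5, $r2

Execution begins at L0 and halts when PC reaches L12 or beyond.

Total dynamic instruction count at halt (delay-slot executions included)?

PC=0  or   $r5, $r1, $r5     | $r0=0 $r1=3 $r2=1 $r3=3 $r4=3 $r5=11 $r6=13
PC=1  or   $r5, $r1, $r2     | $r0=0 $r1=3 $r2=1 $r3=3 $r4=3 $r5=3 $r6=13
PC=2  bne  $r2, $r6, L11     | $r0=0 $r1=3 $r2=1 $r3=3 $r4=3 $r5=3 $r6=13  [TAKEN]
PC=3  slti  $r6, $r4, 6      | $r0=0 $r1=3 $r2=1 $r3=3 $r4=3 $r5=3 $r6=1
PC=11 and  $r3, $r5, $r2     | $r0=0 $r1=3 $r2=1 $r3=1 $r4=3 $r5=3 $r6=1

5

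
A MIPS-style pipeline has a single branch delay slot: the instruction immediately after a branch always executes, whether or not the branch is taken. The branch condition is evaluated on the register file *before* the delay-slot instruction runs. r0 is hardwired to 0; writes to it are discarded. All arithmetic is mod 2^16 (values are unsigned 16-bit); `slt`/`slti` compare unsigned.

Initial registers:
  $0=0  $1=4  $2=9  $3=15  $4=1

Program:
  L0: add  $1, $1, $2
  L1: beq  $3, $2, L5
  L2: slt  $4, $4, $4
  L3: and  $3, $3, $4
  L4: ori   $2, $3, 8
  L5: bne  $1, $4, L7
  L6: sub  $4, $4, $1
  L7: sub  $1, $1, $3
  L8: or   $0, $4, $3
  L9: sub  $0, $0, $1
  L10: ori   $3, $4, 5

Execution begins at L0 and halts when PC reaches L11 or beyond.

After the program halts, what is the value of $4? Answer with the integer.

  step pc=0: add  $1, $1, $2  regs=(0,13,9,15,1)
  step pc=1: beq  $3, $2, L5  cond=F  regs=(0,13,9,15,1)
  step pc=2: slt  $4, $4, $4  regs=(0,13,9,15,0)
  step pc=3: and  $3, $3, $4  regs=(0,13,9,0,0)
  step pc=4: ori   $2, $3, 8  regs=(0,13,8,0,0)
  step pc=5: bne  $1, $4, L7  cond=T  regs=(0,13,8,0,0)
  step pc=6: sub  $4, $4, $1  regs=(0,13,8,0,65523)
  step pc=7: sub  $1, $1, $3  regs=(0,13,8,0,65523)
  step pc=8: or   $0, $4, $3  regs=(0,13,8,0,65523)
  step pc=9: sub  $0, $0, $1  regs=(0,13,8,0,65523)
  step pc=10: ori   $3, $4, 5  regs=(0,13,8,65527,65523)

65523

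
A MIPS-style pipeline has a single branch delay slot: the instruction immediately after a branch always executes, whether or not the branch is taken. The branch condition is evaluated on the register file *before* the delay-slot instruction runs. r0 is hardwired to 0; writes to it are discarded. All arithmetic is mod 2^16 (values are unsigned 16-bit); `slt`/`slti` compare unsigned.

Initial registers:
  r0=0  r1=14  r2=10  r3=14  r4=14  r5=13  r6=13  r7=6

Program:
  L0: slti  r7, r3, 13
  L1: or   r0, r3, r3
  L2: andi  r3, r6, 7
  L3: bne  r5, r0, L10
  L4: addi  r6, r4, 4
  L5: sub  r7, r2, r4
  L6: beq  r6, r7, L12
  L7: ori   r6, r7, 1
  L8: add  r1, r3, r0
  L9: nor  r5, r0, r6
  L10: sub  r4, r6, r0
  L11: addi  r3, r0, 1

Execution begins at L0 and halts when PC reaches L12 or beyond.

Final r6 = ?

18

#0 slti  r7, r3, 13 ; 0/14/10/14/14/13/13/0
#1 or   r0, r3, r3 ; 0/14/10/14/14/13/13/0
#2 andi  r3, r6, 7 ; 0/14/10/5/14/13/13/0
#3 bne  r5, r0, L10 ; 0/14/10/5/14/13/13/0 ; →target
#4 addi  r6, r4, 4 ; 0/14/10/5/14/13/18/0
#10 sub  r4, r6, r0 ; 0/14/10/5/18/13/18/0
#11 addi  r3, r0, 1 ; 0/14/10/1/18/13/18/0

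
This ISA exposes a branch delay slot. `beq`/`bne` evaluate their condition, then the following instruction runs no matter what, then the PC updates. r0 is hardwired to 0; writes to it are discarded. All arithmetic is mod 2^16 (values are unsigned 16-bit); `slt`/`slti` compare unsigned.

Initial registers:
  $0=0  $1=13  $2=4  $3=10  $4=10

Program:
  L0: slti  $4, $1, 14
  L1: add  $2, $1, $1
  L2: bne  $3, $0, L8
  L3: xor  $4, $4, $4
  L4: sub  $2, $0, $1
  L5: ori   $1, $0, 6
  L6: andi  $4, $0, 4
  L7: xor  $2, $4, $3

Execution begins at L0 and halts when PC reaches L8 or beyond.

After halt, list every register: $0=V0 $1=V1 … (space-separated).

  step pc=0: slti  $4, $1, 14  regs=(0,13,4,10,1)
  step pc=1: add  $2, $1, $1  regs=(0,13,26,10,1)
  step pc=2: bne  $3, $0, L8  cond=T  regs=(0,13,26,10,1)
  step pc=3: xor  $4, $4, $4  regs=(0,13,26,10,0)

$0=0 $1=13 $2=26 $3=10 $4=0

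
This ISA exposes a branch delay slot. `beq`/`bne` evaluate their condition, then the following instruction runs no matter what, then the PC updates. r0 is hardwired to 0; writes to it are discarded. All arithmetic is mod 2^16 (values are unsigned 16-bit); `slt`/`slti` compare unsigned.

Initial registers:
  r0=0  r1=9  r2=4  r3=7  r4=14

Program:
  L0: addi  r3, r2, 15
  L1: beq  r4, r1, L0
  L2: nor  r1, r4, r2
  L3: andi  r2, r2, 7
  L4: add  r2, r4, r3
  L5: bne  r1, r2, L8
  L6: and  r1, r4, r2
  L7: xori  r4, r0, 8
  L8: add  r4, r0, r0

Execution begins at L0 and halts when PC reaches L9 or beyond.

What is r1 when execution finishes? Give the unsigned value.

  step pc=0: addi  r3, r2, 15  regs=(0,9,4,19,14)
  step pc=1: beq  r4, r1, L0  cond=F  regs=(0,9,4,19,14)
  step pc=2: nor  r1, r4, r2  regs=(0,65521,4,19,14)
  step pc=3: andi  r2, r2, 7  regs=(0,65521,4,19,14)
  step pc=4: add  r2, r4, r3  regs=(0,65521,33,19,14)
  step pc=5: bne  r1, r2, L8  cond=T  regs=(0,65521,33,19,14)
  step pc=6: and  r1, r4, r2  regs=(0,0,33,19,14)
  step pc=8: add  r4, r0, r0  regs=(0,0,33,19,0)

0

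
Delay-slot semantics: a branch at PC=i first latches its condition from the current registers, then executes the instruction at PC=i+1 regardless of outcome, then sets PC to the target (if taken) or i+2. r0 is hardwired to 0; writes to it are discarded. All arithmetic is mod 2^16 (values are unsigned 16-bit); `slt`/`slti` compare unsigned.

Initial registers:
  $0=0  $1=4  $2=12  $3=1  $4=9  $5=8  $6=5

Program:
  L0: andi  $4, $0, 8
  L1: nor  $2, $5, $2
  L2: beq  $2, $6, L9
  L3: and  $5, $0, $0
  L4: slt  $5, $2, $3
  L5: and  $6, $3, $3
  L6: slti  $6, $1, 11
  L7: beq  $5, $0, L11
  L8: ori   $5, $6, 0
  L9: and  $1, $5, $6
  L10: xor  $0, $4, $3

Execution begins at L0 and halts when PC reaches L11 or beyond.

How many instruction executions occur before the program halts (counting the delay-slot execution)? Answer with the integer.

9

[0] andi  $4, $0, 8  →  {$0:0, $1:4, $2:12, $3:1, $4:0, $5:8, $6:5}
[1] nor  $2, $5, $2  →  {$0:0, $1:4, $2:65523, $3:1, $4:0, $5:8, $6:5}
[2] beq  $2, $6, L9  →  {$0:0, $1:4, $2:65523, $3:1, $4:0, $5:8, $6:5}  ⟨branch fallthrough⟩
[3] and  $5, $0, $0  →  {$0:0, $1:4, $2:65523, $3:1, $4:0, $5:0, $6:5}
[4] slt  $5, $2, $3  →  {$0:0, $1:4, $2:65523, $3:1, $4:0, $5:0, $6:5}
[5] and  $6, $3, $3  →  {$0:0, $1:4, $2:65523, $3:1, $4:0, $5:0, $6:1}
[6] slti  $6, $1, 11  →  {$0:0, $1:4, $2:65523, $3:1, $4:0, $5:0, $6:1}
[7] beq  $5, $0, L11  →  {$0:0, $1:4, $2:65523, $3:1, $4:0, $5:0, $6:1}  ⟨branch taken⟩
[8] ori   $5, $6, 0  →  {$0:0, $1:4, $2:65523, $3:1, $4:0, $5:1, $6:1}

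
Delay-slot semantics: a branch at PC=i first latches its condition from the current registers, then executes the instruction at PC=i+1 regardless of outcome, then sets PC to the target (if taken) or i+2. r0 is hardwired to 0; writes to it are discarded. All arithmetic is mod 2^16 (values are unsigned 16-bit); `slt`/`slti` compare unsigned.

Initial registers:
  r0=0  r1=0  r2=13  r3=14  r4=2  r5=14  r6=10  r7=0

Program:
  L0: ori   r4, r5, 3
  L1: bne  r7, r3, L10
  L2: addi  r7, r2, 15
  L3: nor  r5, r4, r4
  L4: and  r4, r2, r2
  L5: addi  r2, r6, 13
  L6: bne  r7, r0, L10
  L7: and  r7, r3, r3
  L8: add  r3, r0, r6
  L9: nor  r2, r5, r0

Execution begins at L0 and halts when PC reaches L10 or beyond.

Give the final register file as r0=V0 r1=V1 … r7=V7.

r0=0 r1=0 r2=13 r3=14 r4=15 r5=14 r6=10 r7=28

#0 ori   r4, r5, 3 ; 0/0/13/14/15/14/10/0
#1 bne  r7, r3, L10 ; 0/0/13/14/15/14/10/0 ; →target
#2 addi  r7, r2, 15 ; 0/0/13/14/15/14/10/28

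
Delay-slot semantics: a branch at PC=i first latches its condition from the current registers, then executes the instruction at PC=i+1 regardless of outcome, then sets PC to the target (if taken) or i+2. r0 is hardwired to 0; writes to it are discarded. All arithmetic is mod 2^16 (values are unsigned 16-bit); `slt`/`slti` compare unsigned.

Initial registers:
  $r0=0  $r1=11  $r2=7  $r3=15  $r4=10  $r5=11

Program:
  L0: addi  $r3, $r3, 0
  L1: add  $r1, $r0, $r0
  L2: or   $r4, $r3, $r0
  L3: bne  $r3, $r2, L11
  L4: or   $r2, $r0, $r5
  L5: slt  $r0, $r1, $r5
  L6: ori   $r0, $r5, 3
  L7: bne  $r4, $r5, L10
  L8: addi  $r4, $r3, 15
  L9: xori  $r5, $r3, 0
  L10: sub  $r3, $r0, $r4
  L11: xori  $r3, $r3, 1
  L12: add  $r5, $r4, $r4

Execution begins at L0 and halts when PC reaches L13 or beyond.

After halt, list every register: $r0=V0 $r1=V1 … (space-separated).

$r0=0 $r1=0 $r2=11 $r3=14 $r4=15 $r5=30

  step pc=0: addi  $r3, $r3, 0  regs=(0,11,7,15,10,11)
  step pc=1: add  $r1, $r0, $r0  regs=(0,0,7,15,10,11)
  step pc=2: or   $r4, $r3, $r0  regs=(0,0,7,15,15,11)
  step pc=3: bne  $r3, $r2, L11  cond=T  regs=(0,0,7,15,15,11)
  step pc=4: or   $r2, $r0, $r5  regs=(0,0,11,15,15,11)
  step pc=11: xori  $r3, $r3, 1  regs=(0,0,11,14,15,11)
  step pc=12: add  $r5, $r4, $r4  regs=(0,0,11,14,15,30)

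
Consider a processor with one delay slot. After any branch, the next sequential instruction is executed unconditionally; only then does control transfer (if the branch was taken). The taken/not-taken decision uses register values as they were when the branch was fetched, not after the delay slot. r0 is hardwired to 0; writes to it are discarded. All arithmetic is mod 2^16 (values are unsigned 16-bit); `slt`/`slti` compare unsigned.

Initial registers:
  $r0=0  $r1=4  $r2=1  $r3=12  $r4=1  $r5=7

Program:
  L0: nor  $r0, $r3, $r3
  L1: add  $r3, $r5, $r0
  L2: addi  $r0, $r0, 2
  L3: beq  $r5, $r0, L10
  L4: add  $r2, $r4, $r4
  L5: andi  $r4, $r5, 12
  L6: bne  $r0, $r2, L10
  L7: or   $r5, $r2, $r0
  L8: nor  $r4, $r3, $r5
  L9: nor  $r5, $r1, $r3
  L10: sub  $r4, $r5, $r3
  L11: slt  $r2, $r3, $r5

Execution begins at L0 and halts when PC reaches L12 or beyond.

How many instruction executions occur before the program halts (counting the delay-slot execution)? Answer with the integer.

PC=0  nor  $r0, $r3, $r3     | $r0=0 $r1=4 $r2=1 $r3=12 $r4=1 $r5=7
PC=1  add  $r3, $r5, $r0     | $r0=0 $r1=4 $r2=1 $r3=7 $r4=1 $r5=7
PC=2  addi  $r0, $r0, 2      | $r0=0 $r1=4 $r2=1 $r3=7 $r4=1 $r5=7
PC=3  beq  $r5, $r0, L10     | $r0=0 $r1=4 $r2=1 $r3=7 $r4=1 $r5=7  [not taken]
PC=4  add  $r2, $r4, $r4     | $r0=0 $r1=4 $r2=2 $r3=7 $r4=1 $r5=7
PC=5  andi  $r4, $r5, 12     | $r0=0 $r1=4 $r2=2 $r3=7 $r4=4 $r5=7
PC=6  bne  $r0, $r2, L10     | $r0=0 $r1=4 $r2=2 $r3=7 $r4=4 $r5=7  [TAKEN]
PC=7  or   $r5, $r2, $r0     | $r0=0 $r1=4 $r2=2 $r3=7 $r4=4 $r5=2
PC=10 sub  $r4, $r5, $r3     | $r0=0 $r1=4 $r2=2 $r3=7 $r4=65531 $r5=2
PC=11 slt  $r2, $r3, $r5     | $r0=0 $r1=4 $r2=0 $r3=7 $r4=65531 $r5=2

10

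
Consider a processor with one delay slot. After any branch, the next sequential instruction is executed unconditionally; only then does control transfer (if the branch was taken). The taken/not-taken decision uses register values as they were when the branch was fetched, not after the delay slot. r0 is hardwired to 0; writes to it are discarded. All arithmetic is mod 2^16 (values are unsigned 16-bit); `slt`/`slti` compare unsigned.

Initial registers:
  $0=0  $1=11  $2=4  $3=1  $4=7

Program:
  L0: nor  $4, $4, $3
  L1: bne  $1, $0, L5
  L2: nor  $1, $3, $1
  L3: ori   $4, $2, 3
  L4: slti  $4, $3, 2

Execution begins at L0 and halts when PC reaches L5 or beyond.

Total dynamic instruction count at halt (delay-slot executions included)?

PC=0  nor  $4, $4, $3        | $0=0 $1=11 $2=4 $3=1 $4=65528
PC=1  bne  $1, $0, L5        | $0=0 $1=11 $2=4 $3=1 $4=65528  [TAKEN]
PC=2  nor  $1, $3, $1        | $0=0 $1=65524 $2=4 $3=1 $4=65528

3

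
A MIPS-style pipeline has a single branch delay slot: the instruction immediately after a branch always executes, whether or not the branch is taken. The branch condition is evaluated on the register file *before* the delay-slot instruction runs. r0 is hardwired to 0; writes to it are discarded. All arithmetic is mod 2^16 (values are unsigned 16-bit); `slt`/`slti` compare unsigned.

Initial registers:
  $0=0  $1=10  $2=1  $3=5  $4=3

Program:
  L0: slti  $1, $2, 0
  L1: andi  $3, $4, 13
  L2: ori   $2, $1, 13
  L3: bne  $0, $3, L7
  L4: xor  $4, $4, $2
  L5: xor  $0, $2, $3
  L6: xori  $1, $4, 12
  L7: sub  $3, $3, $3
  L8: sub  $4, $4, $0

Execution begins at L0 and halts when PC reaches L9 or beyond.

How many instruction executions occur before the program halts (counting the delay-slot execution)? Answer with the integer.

7

  step pc=0: slti  $1, $2, 0  regs=(0,0,1,5,3)
  step pc=1: andi  $3, $4, 13  regs=(0,0,1,1,3)
  step pc=2: ori   $2, $1, 13  regs=(0,0,13,1,3)
  step pc=3: bne  $0, $3, L7  cond=T  regs=(0,0,13,1,3)
  step pc=4: xor  $4, $4, $2  regs=(0,0,13,1,14)
  step pc=7: sub  $3, $3, $3  regs=(0,0,13,0,14)
  step pc=8: sub  $4, $4, $0  regs=(0,0,13,0,14)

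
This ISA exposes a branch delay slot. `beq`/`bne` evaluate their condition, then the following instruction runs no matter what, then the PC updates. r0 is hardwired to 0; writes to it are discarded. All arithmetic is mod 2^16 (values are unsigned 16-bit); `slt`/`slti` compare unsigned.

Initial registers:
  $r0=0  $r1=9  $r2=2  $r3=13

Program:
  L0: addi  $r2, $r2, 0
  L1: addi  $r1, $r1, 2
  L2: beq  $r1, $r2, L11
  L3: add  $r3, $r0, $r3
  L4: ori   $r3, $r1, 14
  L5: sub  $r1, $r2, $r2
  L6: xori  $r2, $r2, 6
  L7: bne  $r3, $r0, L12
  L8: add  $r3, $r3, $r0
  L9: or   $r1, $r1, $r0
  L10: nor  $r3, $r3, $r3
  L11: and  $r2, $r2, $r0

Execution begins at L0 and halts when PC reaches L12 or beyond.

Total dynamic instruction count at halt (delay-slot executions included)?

[0] addi  $r2, $r2, 0  →  {$r0:0, $r1:9, $r2:2, $r3:13}
[1] addi  $r1, $r1, 2  →  {$r0:0, $r1:11, $r2:2, $r3:13}
[2] beq  $r1, $r2, L11  →  {$r0:0, $r1:11, $r2:2, $r3:13}  ⟨branch fallthrough⟩
[3] add  $r3, $r0, $r3  →  {$r0:0, $r1:11, $r2:2, $r3:13}
[4] ori   $r3, $r1, 14  →  {$r0:0, $r1:11, $r2:2, $r3:15}
[5] sub  $r1, $r2, $r2  →  {$r0:0, $r1:0, $r2:2, $r3:15}
[6] xori  $r2, $r2, 6  →  {$r0:0, $r1:0, $r2:4, $r3:15}
[7] bne  $r3, $r0, L12  →  {$r0:0, $r1:0, $r2:4, $r3:15}  ⟨branch taken⟩
[8] add  $r3, $r3, $r0  →  {$r0:0, $r1:0, $r2:4, $r3:15}

9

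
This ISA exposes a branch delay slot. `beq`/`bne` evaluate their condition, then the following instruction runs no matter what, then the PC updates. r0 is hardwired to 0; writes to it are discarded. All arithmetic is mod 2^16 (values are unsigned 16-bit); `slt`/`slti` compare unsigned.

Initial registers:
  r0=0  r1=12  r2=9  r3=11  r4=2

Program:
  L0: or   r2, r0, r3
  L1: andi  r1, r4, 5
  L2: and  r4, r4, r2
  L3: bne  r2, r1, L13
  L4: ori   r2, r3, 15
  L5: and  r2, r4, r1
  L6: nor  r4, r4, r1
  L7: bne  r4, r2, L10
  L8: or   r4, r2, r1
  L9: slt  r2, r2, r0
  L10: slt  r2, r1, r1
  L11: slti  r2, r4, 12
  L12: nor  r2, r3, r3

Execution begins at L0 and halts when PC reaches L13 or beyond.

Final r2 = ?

15

PC=0  or   r2, r0, r3        | r0=0 r1=12 r2=11 r3=11 r4=2
PC=1  andi  r1, r4, 5        | r0=0 r1=0 r2=11 r3=11 r4=2
PC=2  and  r4, r4, r2        | r0=0 r1=0 r2=11 r3=11 r4=2
PC=3  bne  r2, r1, L13       | r0=0 r1=0 r2=11 r3=11 r4=2  [TAKEN]
PC=4  ori   r2, r3, 15       | r0=0 r1=0 r2=15 r3=11 r4=2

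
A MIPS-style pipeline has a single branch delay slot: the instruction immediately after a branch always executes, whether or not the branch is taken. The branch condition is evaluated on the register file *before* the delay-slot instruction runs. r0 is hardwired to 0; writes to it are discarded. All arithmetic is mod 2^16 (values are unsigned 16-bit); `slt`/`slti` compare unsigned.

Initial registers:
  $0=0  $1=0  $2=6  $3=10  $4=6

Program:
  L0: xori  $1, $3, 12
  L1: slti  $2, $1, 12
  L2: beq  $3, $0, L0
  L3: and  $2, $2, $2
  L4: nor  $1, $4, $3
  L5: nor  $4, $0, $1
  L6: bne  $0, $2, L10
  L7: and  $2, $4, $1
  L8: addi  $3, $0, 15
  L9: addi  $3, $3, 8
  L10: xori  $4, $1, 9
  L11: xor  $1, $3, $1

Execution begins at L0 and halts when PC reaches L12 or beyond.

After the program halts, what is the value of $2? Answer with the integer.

0

PC=0  xori  $1, $3, 12       | $0=0 $1=6 $2=6 $3=10 $4=6
PC=1  slti  $2, $1, 12       | $0=0 $1=6 $2=1 $3=10 $4=6
PC=2  beq  $3, $0, L0        | $0=0 $1=6 $2=1 $3=10 $4=6  [not taken]
PC=3  and  $2, $2, $2        | $0=0 $1=6 $2=1 $3=10 $4=6
PC=4  nor  $1, $4, $3        | $0=0 $1=65521 $2=1 $3=10 $4=6
PC=5  nor  $4, $0, $1        | $0=0 $1=65521 $2=1 $3=10 $4=14
PC=6  bne  $0, $2, L10       | $0=0 $1=65521 $2=1 $3=10 $4=14  [TAKEN]
PC=7  and  $2, $4, $1        | $0=0 $1=65521 $2=0 $3=10 $4=14
PC=10 xori  $4, $1, 9        | $0=0 $1=65521 $2=0 $3=10 $4=65528
PC=11 xor  $1, $3, $1        | $0=0 $1=65531 $2=0 $3=10 $4=65528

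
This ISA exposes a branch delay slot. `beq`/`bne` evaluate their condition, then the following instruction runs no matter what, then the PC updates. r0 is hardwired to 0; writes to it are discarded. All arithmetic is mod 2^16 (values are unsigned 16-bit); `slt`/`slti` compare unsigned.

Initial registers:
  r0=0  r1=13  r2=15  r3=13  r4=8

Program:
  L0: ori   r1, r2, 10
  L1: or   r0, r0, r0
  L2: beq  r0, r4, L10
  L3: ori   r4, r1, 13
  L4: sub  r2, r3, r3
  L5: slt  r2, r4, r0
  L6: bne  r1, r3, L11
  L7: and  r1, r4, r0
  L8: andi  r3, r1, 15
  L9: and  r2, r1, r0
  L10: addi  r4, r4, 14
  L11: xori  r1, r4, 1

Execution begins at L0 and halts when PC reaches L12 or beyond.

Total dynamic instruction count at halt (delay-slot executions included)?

PC=0  ori   r1, r2, 10       | r0=0 r1=15 r2=15 r3=13 r4=8
PC=1  or   r0, r0, r0        | r0=0 r1=15 r2=15 r3=13 r4=8
PC=2  beq  r0, r4, L10       | r0=0 r1=15 r2=15 r3=13 r4=8  [not taken]
PC=3  ori   r4, r1, 13       | r0=0 r1=15 r2=15 r3=13 r4=15
PC=4  sub  r2, r3, r3        | r0=0 r1=15 r2=0 r3=13 r4=15
PC=5  slt  r2, r4, r0        | r0=0 r1=15 r2=0 r3=13 r4=15
PC=6  bne  r1, r3, L11       | r0=0 r1=15 r2=0 r3=13 r4=15  [TAKEN]
PC=7  and  r1, r4, r0        | r0=0 r1=0 r2=0 r3=13 r4=15
PC=11 xori  r1, r4, 1        | r0=0 r1=14 r2=0 r3=13 r4=15

9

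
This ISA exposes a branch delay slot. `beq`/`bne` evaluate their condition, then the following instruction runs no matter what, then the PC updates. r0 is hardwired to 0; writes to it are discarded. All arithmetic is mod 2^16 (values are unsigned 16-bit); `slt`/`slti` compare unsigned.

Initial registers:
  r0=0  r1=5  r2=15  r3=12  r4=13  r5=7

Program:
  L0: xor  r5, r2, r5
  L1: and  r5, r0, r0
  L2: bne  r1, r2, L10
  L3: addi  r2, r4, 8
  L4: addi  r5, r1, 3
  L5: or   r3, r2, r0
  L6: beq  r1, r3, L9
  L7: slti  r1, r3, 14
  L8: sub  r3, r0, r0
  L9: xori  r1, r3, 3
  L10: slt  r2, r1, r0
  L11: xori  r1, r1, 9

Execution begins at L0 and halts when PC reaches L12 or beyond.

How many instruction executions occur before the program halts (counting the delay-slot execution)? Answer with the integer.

6

PC=0  xor  r5, r2, r5        | r0=0 r1=5 r2=15 r3=12 r4=13 r5=8
PC=1  and  r5, r0, r0        | r0=0 r1=5 r2=15 r3=12 r4=13 r5=0
PC=2  bne  r1, r2, L10       | r0=0 r1=5 r2=15 r3=12 r4=13 r5=0  [TAKEN]
PC=3  addi  r2, r4, 8        | r0=0 r1=5 r2=21 r3=12 r4=13 r5=0
PC=10 slt  r2, r1, r0        | r0=0 r1=5 r2=0 r3=12 r4=13 r5=0
PC=11 xori  r1, r1, 9        | r0=0 r1=12 r2=0 r3=12 r4=13 r5=0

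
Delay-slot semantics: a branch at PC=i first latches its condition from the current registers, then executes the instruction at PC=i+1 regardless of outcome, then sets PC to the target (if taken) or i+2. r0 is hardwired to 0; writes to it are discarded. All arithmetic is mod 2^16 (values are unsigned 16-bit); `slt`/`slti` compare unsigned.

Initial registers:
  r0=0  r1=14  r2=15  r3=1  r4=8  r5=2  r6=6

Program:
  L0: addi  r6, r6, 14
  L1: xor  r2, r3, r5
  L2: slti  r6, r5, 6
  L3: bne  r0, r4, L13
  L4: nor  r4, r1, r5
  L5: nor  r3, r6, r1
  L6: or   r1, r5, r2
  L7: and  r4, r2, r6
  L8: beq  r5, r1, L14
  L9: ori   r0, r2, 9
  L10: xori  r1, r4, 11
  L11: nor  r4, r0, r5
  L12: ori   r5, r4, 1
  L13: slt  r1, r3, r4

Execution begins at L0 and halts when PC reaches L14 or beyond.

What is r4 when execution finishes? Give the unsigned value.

65521

#0 addi  r6, r6, 14 ; 0/14/15/1/8/2/20
#1 xor  r2, r3, r5 ; 0/14/3/1/8/2/20
#2 slti  r6, r5, 6 ; 0/14/3/1/8/2/1
#3 bne  r0, r4, L13 ; 0/14/3/1/8/2/1 ; →target
#4 nor  r4, r1, r5 ; 0/14/3/1/65521/2/1
#13 slt  r1, r3, r4 ; 0/1/3/1/65521/2/1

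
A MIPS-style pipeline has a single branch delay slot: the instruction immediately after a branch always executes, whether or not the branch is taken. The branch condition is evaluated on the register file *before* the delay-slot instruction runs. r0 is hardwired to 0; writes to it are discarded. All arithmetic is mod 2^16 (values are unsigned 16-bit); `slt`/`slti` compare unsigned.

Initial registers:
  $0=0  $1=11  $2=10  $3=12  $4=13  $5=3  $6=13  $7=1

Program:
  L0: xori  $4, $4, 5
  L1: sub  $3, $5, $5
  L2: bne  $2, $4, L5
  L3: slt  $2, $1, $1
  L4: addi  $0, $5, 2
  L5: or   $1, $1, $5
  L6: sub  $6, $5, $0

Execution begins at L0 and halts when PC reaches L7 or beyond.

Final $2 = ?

PC=0  xori  $4, $4, 5        | $0=0 $1=11 $2=10 $3=12 $4=8 $5=3 $6=13 $7=1
PC=1  sub  $3, $5, $5        | $0=0 $1=11 $2=10 $3=0 $4=8 $5=3 $6=13 $7=1
PC=2  bne  $2, $4, L5        | $0=0 $1=11 $2=10 $3=0 $4=8 $5=3 $6=13 $7=1  [TAKEN]
PC=3  slt  $2, $1, $1        | $0=0 $1=11 $2=0 $3=0 $4=8 $5=3 $6=13 $7=1
PC=5  or   $1, $1, $5        | $0=0 $1=11 $2=0 $3=0 $4=8 $5=3 $6=13 $7=1
PC=6  sub  $6, $5, $0        | $0=0 $1=11 $2=0 $3=0 $4=8 $5=3 $6=3 $7=1

0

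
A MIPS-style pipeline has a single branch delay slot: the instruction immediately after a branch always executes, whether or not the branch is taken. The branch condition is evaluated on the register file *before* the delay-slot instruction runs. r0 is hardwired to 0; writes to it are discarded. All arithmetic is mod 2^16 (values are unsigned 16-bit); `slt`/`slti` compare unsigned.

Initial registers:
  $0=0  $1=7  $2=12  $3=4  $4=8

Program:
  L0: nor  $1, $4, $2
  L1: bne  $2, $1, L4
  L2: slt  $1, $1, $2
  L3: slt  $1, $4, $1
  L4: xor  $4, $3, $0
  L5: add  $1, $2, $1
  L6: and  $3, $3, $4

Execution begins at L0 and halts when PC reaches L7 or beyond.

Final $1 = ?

12

[0] nor  $1, $4, $2  →  {$0:0, $1:65523, $2:12, $3:4, $4:8}
[1] bne  $2, $1, L4  →  {$0:0, $1:65523, $2:12, $3:4, $4:8}  ⟨branch taken⟩
[2] slt  $1, $1, $2  →  {$0:0, $1:0, $2:12, $3:4, $4:8}
[4] xor  $4, $3, $0  →  {$0:0, $1:0, $2:12, $3:4, $4:4}
[5] add  $1, $2, $1  →  {$0:0, $1:12, $2:12, $3:4, $4:4}
[6] and  $3, $3, $4  →  {$0:0, $1:12, $2:12, $3:4, $4:4}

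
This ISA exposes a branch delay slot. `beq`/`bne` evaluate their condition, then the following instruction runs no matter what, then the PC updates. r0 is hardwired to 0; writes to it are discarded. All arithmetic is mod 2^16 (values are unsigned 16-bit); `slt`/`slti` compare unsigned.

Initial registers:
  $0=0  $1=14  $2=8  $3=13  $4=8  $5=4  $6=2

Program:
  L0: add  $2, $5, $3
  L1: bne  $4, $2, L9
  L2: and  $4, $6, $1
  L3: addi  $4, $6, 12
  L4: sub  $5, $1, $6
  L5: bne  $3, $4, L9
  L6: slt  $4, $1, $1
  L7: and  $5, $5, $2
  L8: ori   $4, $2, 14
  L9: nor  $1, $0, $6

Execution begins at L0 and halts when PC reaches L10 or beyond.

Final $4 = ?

#0 add  $2, $5, $3 ; 0/14/17/13/8/4/2
#1 bne  $4, $2, L9 ; 0/14/17/13/8/4/2 ; →target
#2 and  $4, $6, $1 ; 0/14/17/13/2/4/2
#9 nor  $1, $0, $6 ; 0/65533/17/13/2/4/2

2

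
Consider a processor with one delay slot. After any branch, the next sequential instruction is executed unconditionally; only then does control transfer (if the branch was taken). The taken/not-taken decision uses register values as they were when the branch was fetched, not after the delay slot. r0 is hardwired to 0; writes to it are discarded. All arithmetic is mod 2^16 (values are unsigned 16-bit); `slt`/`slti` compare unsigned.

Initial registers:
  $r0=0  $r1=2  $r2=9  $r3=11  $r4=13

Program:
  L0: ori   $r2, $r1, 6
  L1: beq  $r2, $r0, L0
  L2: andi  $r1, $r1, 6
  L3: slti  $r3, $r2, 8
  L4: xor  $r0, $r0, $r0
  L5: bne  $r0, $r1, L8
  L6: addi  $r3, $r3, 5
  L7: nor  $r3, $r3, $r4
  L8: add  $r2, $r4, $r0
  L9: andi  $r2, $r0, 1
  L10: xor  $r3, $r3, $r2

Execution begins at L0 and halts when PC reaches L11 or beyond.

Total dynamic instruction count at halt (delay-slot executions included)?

10

#0 ori   $r2, $r1, 6 ; 0/2/6/11/13
#1 beq  $r2, $r0, L0 ; 0/2/6/11/13 ; →fallthru
#2 andi  $r1, $r1, 6 ; 0/2/6/11/13
#3 slti  $r3, $r2, 8 ; 0/2/6/1/13
#4 xor  $r0, $r0, $r0 ; 0/2/6/1/13
#5 bne  $r0, $r1, L8 ; 0/2/6/1/13 ; →target
#6 addi  $r3, $r3, 5 ; 0/2/6/6/13
#8 add  $r2, $r4, $r0 ; 0/2/13/6/13
#9 andi  $r2, $r0, 1 ; 0/2/0/6/13
#10 xor  $r3, $r3, $r2 ; 0/2/0/6/13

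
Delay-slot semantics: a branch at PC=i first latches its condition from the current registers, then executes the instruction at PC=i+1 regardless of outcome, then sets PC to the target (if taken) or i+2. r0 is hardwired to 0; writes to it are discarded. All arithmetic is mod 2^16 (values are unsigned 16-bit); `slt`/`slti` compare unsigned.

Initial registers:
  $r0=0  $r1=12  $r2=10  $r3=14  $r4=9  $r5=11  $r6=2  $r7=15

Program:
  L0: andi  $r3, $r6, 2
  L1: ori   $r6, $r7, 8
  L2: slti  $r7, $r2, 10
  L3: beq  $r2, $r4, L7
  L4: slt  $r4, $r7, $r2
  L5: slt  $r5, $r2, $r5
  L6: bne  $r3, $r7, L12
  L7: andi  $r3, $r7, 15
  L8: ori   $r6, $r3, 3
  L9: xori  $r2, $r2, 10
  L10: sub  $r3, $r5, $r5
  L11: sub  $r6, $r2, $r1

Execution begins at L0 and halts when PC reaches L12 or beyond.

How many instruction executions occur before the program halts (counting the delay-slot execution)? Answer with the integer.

[0] andi  $r3, $r6, 2  →  {$r0:0, $r1:12, $r2:10, $r3:2, $r4:9, $r5:11, $r6:2, $r7:15}
[1] ori   $r6, $r7, 8  →  {$r0:0, $r1:12, $r2:10, $r3:2, $r4:9, $r5:11, $r6:15, $r7:15}
[2] slti  $r7, $r2, 10  →  {$r0:0, $r1:12, $r2:10, $r3:2, $r4:9, $r5:11, $r6:15, $r7:0}
[3] beq  $r2, $r4, L7  →  {$r0:0, $r1:12, $r2:10, $r3:2, $r4:9, $r5:11, $r6:15, $r7:0}  ⟨branch fallthrough⟩
[4] slt  $r4, $r7, $r2  →  {$r0:0, $r1:12, $r2:10, $r3:2, $r4:1, $r5:11, $r6:15, $r7:0}
[5] slt  $r5, $r2, $r5  →  {$r0:0, $r1:12, $r2:10, $r3:2, $r4:1, $r5:1, $r6:15, $r7:0}
[6] bne  $r3, $r7, L12  →  {$r0:0, $r1:12, $r2:10, $r3:2, $r4:1, $r5:1, $r6:15, $r7:0}  ⟨branch taken⟩
[7] andi  $r3, $r7, 15  →  {$r0:0, $r1:12, $r2:10, $r3:0, $r4:1, $r5:1, $r6:15, $r7:0}

8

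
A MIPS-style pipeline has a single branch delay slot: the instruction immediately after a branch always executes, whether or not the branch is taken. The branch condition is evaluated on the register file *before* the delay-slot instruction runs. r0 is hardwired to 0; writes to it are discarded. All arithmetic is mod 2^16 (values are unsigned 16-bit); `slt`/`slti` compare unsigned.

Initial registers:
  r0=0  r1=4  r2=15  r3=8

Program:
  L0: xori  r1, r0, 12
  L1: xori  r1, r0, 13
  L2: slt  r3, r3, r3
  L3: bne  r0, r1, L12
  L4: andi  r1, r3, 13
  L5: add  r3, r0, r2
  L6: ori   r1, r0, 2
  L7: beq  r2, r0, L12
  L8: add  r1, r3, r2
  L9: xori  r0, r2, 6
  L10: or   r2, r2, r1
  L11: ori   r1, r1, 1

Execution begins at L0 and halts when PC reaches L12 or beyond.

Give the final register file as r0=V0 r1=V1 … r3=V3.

[0] xori  r1, r0, 12  →  {r0:0, r1:12, r2:15, r3:8}
[1] xori  r1, r0, 13  →  {r0:0, r1:13, r2:15, r3:8}
[2] slt  r3, r3, r3  →  {r0:0, r1:13, r2:15, r3:0}
[3] bne  r0, r1, L12  →  {r0:0, r1:13, r2:15, r3:0}  ⟨branch taken⟩
[4] andi  r1, r3, 13  →  {r0:0, r1:0, r2:15, r3:0}

r0=0 r1=0 r2=15 r3=0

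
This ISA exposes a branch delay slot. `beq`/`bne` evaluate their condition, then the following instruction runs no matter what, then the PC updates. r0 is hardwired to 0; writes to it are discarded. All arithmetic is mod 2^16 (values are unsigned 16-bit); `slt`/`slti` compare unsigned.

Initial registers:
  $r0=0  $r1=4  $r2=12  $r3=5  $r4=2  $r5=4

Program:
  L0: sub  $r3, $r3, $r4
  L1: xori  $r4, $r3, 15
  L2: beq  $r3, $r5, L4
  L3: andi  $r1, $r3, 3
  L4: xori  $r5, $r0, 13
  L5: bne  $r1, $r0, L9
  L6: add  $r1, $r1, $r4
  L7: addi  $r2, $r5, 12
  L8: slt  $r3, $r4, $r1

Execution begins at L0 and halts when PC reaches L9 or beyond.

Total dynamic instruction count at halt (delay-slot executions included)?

7

#0 sub  $r3, $r3, $r4 ; 0/4/12/3/2/4
#1 xori  $r4, $r3, 15 ; 0/4/12/3/12/4
#2 beq  $r3, $r5, L4 ; 0/4/12/3/12/4 ; →fallthru
#3 andi  $r1, $r3, 3 ; 0/3/12/3/12/4
#4 xori  $r5, $r0, 13 ; 0/3/12/3/12/13
#5 bne  $r1, $r0, L9 ; 0/3/12/3/12/13 ; →target
#6 add  $r1, $r1, $r4 ; 0/15/12/3/12/13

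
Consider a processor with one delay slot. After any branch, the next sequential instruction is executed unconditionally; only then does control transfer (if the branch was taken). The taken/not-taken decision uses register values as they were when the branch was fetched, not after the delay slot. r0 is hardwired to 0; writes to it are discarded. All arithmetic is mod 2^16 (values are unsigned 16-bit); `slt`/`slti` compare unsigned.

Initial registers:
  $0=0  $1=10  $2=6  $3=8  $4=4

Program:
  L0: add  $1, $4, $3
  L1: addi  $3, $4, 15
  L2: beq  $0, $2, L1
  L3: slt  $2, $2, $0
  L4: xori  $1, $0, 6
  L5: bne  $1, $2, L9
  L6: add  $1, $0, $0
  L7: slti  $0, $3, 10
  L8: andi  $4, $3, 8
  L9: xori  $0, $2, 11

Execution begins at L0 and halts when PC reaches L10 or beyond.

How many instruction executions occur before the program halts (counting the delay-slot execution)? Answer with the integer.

8

  step pc=0: add  $1, $4, $3  regs=(0,12,6,8,4)
  step pc=1: addi  $3, $4, 15  regs=(0,12,6,19,4)
  step pc=2: beq  $0, $2, L1  cond=F  regs=(0,12,6,19,4)
  step pc=3: slt  $2, $2, $0  regs=(0,12,0,19,4)
  step pc=4: xori  $1, $0, 6  regs=(0,6,0,19,4)
  step pc=5: bne  $1, $2, L9  cond=T  regs=(0,6,0,19,4)
  step pc=6: add  $1, $0, $0  regs=(0,0,0,19,4)
  step pc=9: xori  $0, $2, 11  regs=(0,0,0,19,4)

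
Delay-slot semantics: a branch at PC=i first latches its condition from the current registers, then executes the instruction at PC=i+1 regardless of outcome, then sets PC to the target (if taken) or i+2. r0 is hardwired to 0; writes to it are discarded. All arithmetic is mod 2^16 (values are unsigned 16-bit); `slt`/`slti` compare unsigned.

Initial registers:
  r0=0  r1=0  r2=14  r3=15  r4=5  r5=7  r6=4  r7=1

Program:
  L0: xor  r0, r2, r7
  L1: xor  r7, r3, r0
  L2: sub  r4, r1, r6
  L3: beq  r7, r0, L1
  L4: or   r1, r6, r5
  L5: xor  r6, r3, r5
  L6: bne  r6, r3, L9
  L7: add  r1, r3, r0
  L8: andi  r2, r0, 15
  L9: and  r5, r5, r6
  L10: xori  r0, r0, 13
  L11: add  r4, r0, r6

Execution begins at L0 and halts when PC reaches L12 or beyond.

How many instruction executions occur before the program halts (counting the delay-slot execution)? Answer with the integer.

#0 xor  r0, r2, r7 ; 0/0/14/15/5/7/4/1
#1 xor  r7, r3, r0 ; 0/0/14/15/5/7/4/15
#2 sub  r4, r1, r6 ; 0/0/14/15/65532/7/4/15
#3 beq  r7, r0, L1 ; 0/0/14/15/65532/7/4/15 ; →fallthru
#4 or   r1, r6, r5 ; 0/7/14/15/65532/7/4/15
#5 xor  r6, r3, r5 ; 0/7/14/15/65532/7/8/15
#6 bne  r6, r3, L9 ; 0/7/14/15/65532/7/8/15 ; →target
#7 add  r1, r3, r0 ; 0/15/14/15/65532/7/8/15
#9 and  r5, r5, r6 ; 0/15/14/15/65532/0/8/15
#10 xori  r0, r0, 13 ; 0/15/14/15/65532/0/8/15
#11 add  r4, r0, r6 ; 0/15/14/15/8/0/8/15

11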